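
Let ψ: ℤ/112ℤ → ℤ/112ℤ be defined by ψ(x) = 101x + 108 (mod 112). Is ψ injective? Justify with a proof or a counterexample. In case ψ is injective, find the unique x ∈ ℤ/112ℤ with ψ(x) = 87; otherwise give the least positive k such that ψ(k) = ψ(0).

63

Suppose ψ(a) = ψ(b) in ℤ/112ℤ. Then 101a + 108 ≡ 101b + 108 (mod 112), so 101(a − b) ≡ 0 (mod 112).
Since gcd(101, 112) = 1, 101 is invertible modulo 112, thus a − b ≡ 0 (mod 112), i.e. a = b.
Therefore ψ is injective.
We now compute 101⁻¹ mod 112 explicitly. Euclid's algorithm: 112 = 1·101 + 11, 101 = 9·11 + 2, 11 = 5·2 + 1; back-substituting gives 1 = 61·101 − 55·112, so 101⁻¹ ≡ 61 (mod 112).
Since ψ is injective, we find ψ⁻¹(87): we need 101x ≡ 87 − 108 ≡ 91 (mod 112). Using 101⁻¹ = 61: x ≡ 61·91 = 5551 = 49·112 + 63, so x = 63.
Check: ψ(63) = 101·63 + 108 = 6471 = 57·112 + 87 ≡ 87 (mod 112).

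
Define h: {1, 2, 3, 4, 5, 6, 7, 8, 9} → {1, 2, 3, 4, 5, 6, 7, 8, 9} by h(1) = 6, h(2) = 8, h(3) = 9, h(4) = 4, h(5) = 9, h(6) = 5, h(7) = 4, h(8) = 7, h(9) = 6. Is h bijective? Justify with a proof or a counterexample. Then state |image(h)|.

6

h(3) = 9 = h(5) with 3 ≠ 5, so h is not injective, hence not bijective.
The image of h is {4, 5, 6, 7, 8, 9}, which has 6 elements.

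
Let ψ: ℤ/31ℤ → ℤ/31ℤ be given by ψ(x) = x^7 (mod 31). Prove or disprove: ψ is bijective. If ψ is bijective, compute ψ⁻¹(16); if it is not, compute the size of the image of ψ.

4

Since 31 is prime, the nonzero elements of ℤ/31ℤ form a cyclic group of order 30.
As gcd(7, 30) = 1, raising to the 7th power is a bijection on this group: if x_1^7 ≡ x_2^7 then (x_1x_2^{−1})^7 = 1, and the only element of order dividing gcd(7, 30) = 1 is 1, so x_1 = x_2.
With ψ(0) = 0 this makes ψ injective on all of ℤ/31ℤ, hence bijective (finite equal-size domain and codomain). In particular ψ is bijective.
Since ψ is bijective, we find the preimage of 16. The inverse of x ↦ x^7 on (ℤ/31ℤ)^× is x ↦ x^13, because 7·13 = 91 = 3·30 + 1 ≡ 1 (mod 30) and x^{30} = 1 for x ≠ 0 (Fermat). So ψ⁻¹(16) = 16^13 mod 31.
Repeated squaring mod 31: 16^1 ≡ 16, 16^2 ≡ 16² = 256 ≡ 8, 16^4 ≡ 8² = 64 ≡ 2, 16^8 ≡ 2² = 4. Since 13 = 8 + 4 + 1, 16^13 ≡ 4·2·16: 4·2 = 8, then 8·16 = 128 ≡ 4. So 16^13 ≡ 4 (mod 31).
Hence ψ⁻¹(16) = 4.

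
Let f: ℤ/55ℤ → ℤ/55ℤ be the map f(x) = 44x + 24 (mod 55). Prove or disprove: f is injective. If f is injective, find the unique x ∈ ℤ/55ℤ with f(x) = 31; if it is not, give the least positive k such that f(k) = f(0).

5

We have gcd(44, 55) = 11 > 1. Taking u = 0 and v = 5: f(0) = 24 and f(5) = 44·5 + 24 = 244 ≡ 24 (mod 55).
So f(0) = f(5) while 0 ≠ 5, so f is not injective.
Since f is not injective, we find the least positive k with f(k) = f(0): this means 44k ≡ 0 (mod 55), i.e. 55 ∣ 44k. Since gcd(44, 55) = 11, dividing through by 11 this holds exactly when 5 ∣ 4k, and as gcd(4, 5) = 1, exactly when 5 ∣ k.
The smallest positive such k is 5.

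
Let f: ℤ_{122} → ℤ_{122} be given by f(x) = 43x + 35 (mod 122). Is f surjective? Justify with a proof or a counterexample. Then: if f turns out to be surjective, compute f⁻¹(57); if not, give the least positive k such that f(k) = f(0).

Since gcd(43, 122) = 1, 43 is invertible modulo 122. Euclid's algorithm: 122 = 2·43 + 36, 43 = 1·36 + 7, 36 = 5·7 + 1; back-substituting gives 1 = 105·43 − 37·122, so 43⁻¹ ≡ 105 (mod 122).
Then y ↦ 105(y − 35) is a two-sided inverse to f, so every y ∈ ℤ_{122} has a preimage.
Therefore f is surjective.
Since f is surjective, we find f⁻¹(57): we need 43x ≡ 57 − 35 ≡ 22 (mod 122). Using 43⁻¹ = 105: x ≡ 105·22 = 2310 = 18·122 + 114, so x = 114.
Check: f(114) = 43·114 + 35 = 4937 = 40·122 + 57 ≡ 57 (mod 122).

114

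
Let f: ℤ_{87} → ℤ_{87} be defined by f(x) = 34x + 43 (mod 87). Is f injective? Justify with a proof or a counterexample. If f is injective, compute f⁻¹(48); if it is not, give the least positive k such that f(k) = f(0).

59

If f(s) = f(t), then 34s ≡ 34t (mod 87). Because gcd(34, 87) = 1, we may cancel 34 to get s ≡ t (mod 87).
Therefore f is injective.
We now compute 34⁻¹ mod 87 explicitly. Euclid's algorithm: 87 = 2·34 + 19, 34 = 1·19 + 15, 19 = 1·15 + 4, 15 = 3·4 + 3, 4 = 1·3 + 1; back-substituting gives 1 = 64·34 − 25·87, so 34⁻¹ ≡ 64 (mod 87).
Since f is injective, we find f⁻¹(48): we need 34x ≡ 48 − 43 ≡ 5 (mod 87). Using 34⁻¹ = 64: x ≡ 64·5 = 320 = 3·87 + 59, so x = 59.
Check: f(59) = 34·59 + 43 = 2049 = 23·87 + 48 ≡ 48 (mod 87).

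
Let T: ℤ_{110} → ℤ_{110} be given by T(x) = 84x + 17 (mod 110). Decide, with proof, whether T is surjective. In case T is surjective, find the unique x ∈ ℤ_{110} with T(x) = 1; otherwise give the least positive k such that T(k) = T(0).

Since gcd(84, 110) = 2, we have 84x ≡ 0 (mod 2) for all x, so T(x) ≡ 1 (mod 2).
But 0 ≢ 1 (mod 2), so 0 ∈ ℤ_{110} has no preimage. So T is not surjective.
Since T is not surjective, we find the least positive k with T(k) = T(0): this means 84k ≡ 0 (mod 110), i.e. 110 ∣ 84k. Since gcd(84, 110) = 2, dividing through by 2 this holds exactly when 55 ∣ 42k, and as gcd(42, 55) = 1, exactly when 55 ∣ k.
The smallest positive such k is 55.

55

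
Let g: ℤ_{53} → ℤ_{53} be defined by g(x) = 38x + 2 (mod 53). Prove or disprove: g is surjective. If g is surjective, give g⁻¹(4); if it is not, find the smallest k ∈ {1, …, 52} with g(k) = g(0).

14

Since gcd(38, 53) = 1, 38 is invertible modulo 53. Euclid's algorithm: 53 = 1·38 + 15, 38 = 2·15 + 8, 15 = 1·8 + 7, 8 = 1·7 + 1; back-substituting gives 1 = 7·38 − 5·53, so 38⁻¹ ≡ 7 (mod 53).
Then y ↦ 7(y − 2) is a two-sided inverse to g, so every y ∈ ℤ_{53} has a preimage.
Therefore g is surjective.
Since g is surjective, we find g⁻¹(4): we need 38x ≡ 4 − 2 ≡ 2 (mod 53). Using 38⁻¹ = 7: x ≡ 7·2 = 14, so x = 14.
Check: g(14) = 38·14 + 2 = 534 = 10·53 + 4 ≡ 4 (mod 53).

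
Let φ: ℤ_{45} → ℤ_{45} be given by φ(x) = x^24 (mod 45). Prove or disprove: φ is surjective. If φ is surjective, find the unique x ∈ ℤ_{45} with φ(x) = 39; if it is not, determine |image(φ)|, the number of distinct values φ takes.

4

φ(1) = 1^24 = 1.
φ(2): Repeated squaring mod 45: 2^1 ≡ 2, 2^2 ≡ 2² = 4, 2^4 ≡ 4² = 16, 2^8 ≡ 16² = 256 ≡ 31, 2^16 ≡ 31² = 961 ≡ 16. Since 24 = 16 + 8, 2^24 ≡ 16·31: 16·31 = 496 ≡ 1. So 2^24 ≡ 1 (mod 45).
So φ(1) = φ(2) = 1 while 1 ≠ 2, hence φ is not injective.
A non-injective map from the 45-element set ℤ_{45} to itself takes at most 44 distinct values, so it cannot be surjective. Therefore φ is not surjective.
Since φ is not surjective, we determine |image(φ)|. Computing x^24 mod 45 for each x (by repeated squaring, reducing mod 45 at every step), the values φ(0), φ(1), …, φ(44) are: 0, 1, 1, 36, 1, 10, 36, 1, 1, 36, 10, 1, 36, 1, 1, 0, 1, 1, 36, 1, 10, 36, 1, 1, 36, 10, 1, 36, 1, 1, 0, 1, 1, 36, 1, 10, 36, 1, 1, 36, 10, 1, 36, 1, 1.
The distinct values are {0, 1, 10, 36}; there are 4 of them.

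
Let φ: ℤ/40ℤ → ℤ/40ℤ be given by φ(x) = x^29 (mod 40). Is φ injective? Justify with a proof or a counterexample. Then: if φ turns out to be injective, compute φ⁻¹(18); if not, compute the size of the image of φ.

25

φ(0) = 0^29 = 0.
φ(10): Repeated squaring mod 40: 10^1 ≡ 10, 10^2 ≡ 10² = 100 ≡ 20, 10^4 ≡ 20² = 400 ≡ 0, 10^8 ≡ 0² = 0, 10^16 ≡ 0² = 0. Since 29 = 16 + 8 + 4 + 1, 10^29 ≡ 0·0·0·10: 0·0 = 0, then 0·0 = 0, then 0·10 = 0. So 10^29 ≡ 0 (mod 40).
So φ(0) = φ(10) = 0 while 0 ≠ 10, thus φ is not injective.
Since φ is not injective, we determine |image(φ)|. Computing x^29 mod 40 for each x (by repeated squaring, reducing mod 40 at every step), the values φ(0), φ(1), …, φ(39) are: 0, 1, 32, 3, 24, 5, 16, 7, 8, 9, 0, 11, 32, 13, 24, 15, 16, 17, 8, 19, 0, 21, 32, 23, 24, 25, 16, 27, 8, 29, 0, 31, 32, 33, 24, 35, 16, 37, 8, 39.
The distinct values are {0, 1, 3, 5, 7, 8, 9, 11, 13, 15, 16, 17, 19, 21, 23, 24, 25, 27, 29, 31, 32, 33, 35, 37, 39}; there are 25 of them.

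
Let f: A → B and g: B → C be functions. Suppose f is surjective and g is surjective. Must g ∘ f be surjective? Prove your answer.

Let c ∈ C. Since g is surjective, there is b ∈ B with g(b) = c. Since f is surjective, there is a ∈ A with f(a) = b.
Then (g ∘ f)(a) = g(b) = c. Thus g ∘ f is surjective.

surjective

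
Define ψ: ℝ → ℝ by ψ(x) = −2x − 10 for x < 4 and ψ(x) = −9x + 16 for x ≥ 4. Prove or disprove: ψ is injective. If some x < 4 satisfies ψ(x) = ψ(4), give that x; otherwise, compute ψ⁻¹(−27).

43/9

Both pieces are strictly decreasing (slopes −2 and −9), so each is injective on its own interval.
The left piece maps (−∞, 4) onto (−18, ∞); the right piece maps [4, ∞) onto (−∞, −20].
These images are disjoint, so no value is attained by both pieces. Hence ψ is injective.
Because the two images are disjoint, no x < 4 has ψ(x) = ψ(4), so we compute ψ⁻¹(−27): −27 lies in (−∞, −20], so solve −9x + 16 = −27: x = (−27 − 16)/(−9) = 43/9.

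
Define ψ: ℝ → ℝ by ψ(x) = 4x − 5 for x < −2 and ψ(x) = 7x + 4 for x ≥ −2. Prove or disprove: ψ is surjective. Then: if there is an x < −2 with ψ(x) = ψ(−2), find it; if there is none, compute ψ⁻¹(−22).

Both pieces are strictly increasing (slopes 4 and 7), so each is injective on its own interval.
The left piece maps (−∞, −2) onto (−∞, −13); the right piece maps [−2, ∞) onto [−10, ∞).
The union (−∞, −13) ∪ [−10, ∞) omits the interval between −13 and −10; in particular −13 has no preimage. So ψ is not surjective.
Because the two images are disjoint, no x < −2 has ψ(x) = ψ(−2), so we compute ψ⁻¹(−22): −22 lies in (−∞, −13), so solve 4x − 5 = −22: x = (−22 + 5)/4 = −17/4.

-17/4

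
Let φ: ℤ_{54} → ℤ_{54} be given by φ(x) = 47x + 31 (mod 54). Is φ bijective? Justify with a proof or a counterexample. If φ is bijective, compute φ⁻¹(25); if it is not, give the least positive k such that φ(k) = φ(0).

24

If φ(u) = φ(v), then 47u ≡ 47v (mod 54). Because gcd(47, 54) = 1, we may cancel 47 to get u ≡ v (mod 54).
We now compute 47⁻¹ mod 54 explicitly. Euclid's algorithm: 54 = 1·47 + 7, 47 = 6·7 + 5, 7 = 1·5 + 2, 5 = 2·2 + 1; back-substituting gives 1 = 23·47 − 20·54, so 47⁻¹ ≡ 23 (mod 54).
Then y ↦ 23(y − 31) is a two-sided inverse to φ, so every y ∈ ℤ_{54} has a preimage.
Thus φ is bijective.
Since φ is bijective, we compute φ⁻¹(25): solve 47x + 31 ≡ 25 (mod 54), i.e. 47x ≡ 48 (mod 54).
Multiplying by 47⁻¹ = 23 gives x ≡ 23·48 = 1104 = 20·54 + 24 ≡ 24 (mod 54).
Check: φ(24) = 47·24 + 31 = 1159 = 21·54 + 25 ≡ 25 (mod 54).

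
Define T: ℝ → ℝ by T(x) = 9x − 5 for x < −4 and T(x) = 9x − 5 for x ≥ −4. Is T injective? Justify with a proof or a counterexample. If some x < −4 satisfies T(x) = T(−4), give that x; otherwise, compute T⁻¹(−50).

Both pieces are strictly increasing (slopes 9 and 9), so each is injective on its own interval.
The left piece maps (−∞, −4) onto (−∞, −41); the right piece maps [−4, ∞) onto [−41, ∞).
These images are disjoint, so no value is attained by both pieces. Hence T is injective.
Because the two images are disjoint, no x < −4 has T(x) = T(−4), so we compute T⁻¹(−50): −50 lies in (−∞, −41), so solve 9x − 5 = −50: x = (−50 + 5)/9 = −5.

-5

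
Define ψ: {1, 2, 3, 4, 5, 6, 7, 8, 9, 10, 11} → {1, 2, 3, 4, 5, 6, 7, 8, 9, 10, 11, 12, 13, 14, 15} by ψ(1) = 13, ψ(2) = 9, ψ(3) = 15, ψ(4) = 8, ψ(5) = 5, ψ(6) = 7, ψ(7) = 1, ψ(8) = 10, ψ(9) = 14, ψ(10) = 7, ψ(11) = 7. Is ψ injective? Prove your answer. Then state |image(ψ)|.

9

ψ(6) = 7 = ψ(10) with 6 ≠ 10, so ψ is not injective.
The image of ψ is {1, 5, 7, 8, 9, 10, 13, 14, 15}, which has 9 elements.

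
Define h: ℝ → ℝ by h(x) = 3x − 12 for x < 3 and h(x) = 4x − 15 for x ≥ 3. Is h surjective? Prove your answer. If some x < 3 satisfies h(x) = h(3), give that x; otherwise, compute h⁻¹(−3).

3

Both pieces are strictly increasing (slopes 3 and 4), so each is injective on its own interval.
The left piece maps (−∞, 3) onto (−∞, −3); the right piece maps [3, ∞) onto [−3, ∞).
These images together cover ℝ, so h is surjective.
Because the two images are disjoint, no x < 3 has h(x) = h(3), so we compute h⁻¹(−3): −3 lies in [−3, ∞), so solve 4x − 15 = −3: x = (−3 + 15)/4 = 3.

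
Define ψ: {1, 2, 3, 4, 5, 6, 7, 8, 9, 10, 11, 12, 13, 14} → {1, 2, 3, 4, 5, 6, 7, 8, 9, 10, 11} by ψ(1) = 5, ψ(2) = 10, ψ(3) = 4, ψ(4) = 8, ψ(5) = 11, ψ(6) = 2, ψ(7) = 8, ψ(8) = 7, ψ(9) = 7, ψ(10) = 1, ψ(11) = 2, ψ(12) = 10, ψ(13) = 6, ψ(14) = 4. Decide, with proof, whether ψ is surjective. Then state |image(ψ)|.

9

No element maps to 3, so ψ is not surjective.
The image of ψ is {1, 2, 4, 5, 6, 7, 8, 10, 11}, which has 9 elements.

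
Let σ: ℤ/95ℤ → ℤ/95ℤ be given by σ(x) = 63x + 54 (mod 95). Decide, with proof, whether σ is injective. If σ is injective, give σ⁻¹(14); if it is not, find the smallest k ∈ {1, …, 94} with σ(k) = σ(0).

If σ(u) = σ(v), then 63u ≡ 63v (mod 95). Because gcd(63, 95) = 1, we may cancel 63 to get u ≡ v (mod 95).
Hence σ is injective.
We now compute 63⁻¹ mod 95 explicitly. Euclid's algorithm: 95 = 1·63 + 32, 63 = 1·32 + 31, 32 = 1·31 + 1; back-substituting gives 1 = 92·63 − 61·95, so 63⁻¹ ≡ 92 (mod 95).
Since σ is injective, we find σ⁻¹(14): we need 63x ≡ 14 − 54 ≡ 55 (mod 95). Using 63⁻¹ = 92: x ≡ 92·55 = 5060 = 53·95 + 25, so x = 25.
Check: σ(25) = 63·25 + 54 = 1629 = 17·95 + 14 ≡ 14 (mod 95).

25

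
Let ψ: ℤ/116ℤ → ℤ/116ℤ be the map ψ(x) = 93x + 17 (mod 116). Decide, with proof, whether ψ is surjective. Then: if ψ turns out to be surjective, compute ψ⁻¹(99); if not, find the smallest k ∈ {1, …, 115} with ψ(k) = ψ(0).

Since gcd(93, 116) = 1, 93 is invertible modulo 116. Euclid's algorithm: 116 = 1·93 + 23, 93 = 4·23 + 1; back-substituting gives 1 = 5·93 − 4·116, so 93⁻¹ ≡ 5 (mod 116).
Then y ↦ 5(y − 17) is a two-sided inverse to ψ, so every y ∈ ℤ/116ℤ has a preimage.
Hence ψ is surjective.
Since ψ is surjective, we compute ψ⁻¹(99): solve 93x + 17 ≡ 99 (mod 116), i.e. 93x ≡ 82 (mod 116).
Multiplying by 93⁻¹ = 5 gives x ≡ 5·82 = 410 = 3·116 + 62 ≡ 62 (mod 116).
Check: ψ(62) = 93·62 + 17 = 5783 = 49·116 + 99 ≡ 99 (mod 116).

62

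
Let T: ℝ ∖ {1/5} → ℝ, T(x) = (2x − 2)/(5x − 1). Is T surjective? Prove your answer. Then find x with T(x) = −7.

If T(x) = 2/5, cross-multiplying gives 5(2x − 2) = 2(5x − 1), which simplifies to −10 = −2 — false.  So 2/5 has no preimage and T is not surjective.
Solving T(x) = −7: cross-multiplying gives 2x − 2 = −7(5x − 1), which rearranges to 37x = 9, so x = 9/37.

9/37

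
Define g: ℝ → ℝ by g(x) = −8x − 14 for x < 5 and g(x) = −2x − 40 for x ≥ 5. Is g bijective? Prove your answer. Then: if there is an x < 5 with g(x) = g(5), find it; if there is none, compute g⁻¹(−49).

9/2

Both pieces are strictly decreasing (slopes −8 and −2), so each is injective on its own interval.
The left piece maps (−∞, 5) onto (−54, ∞); the right piece maps [5, ∞) onto (−∞, −50].
These images overlap. In particular g(5) = −50 (right piece), and solving −8x − 14 = −50 on the left piece gives x = 9/2 < 5.
So g(9/2) = g(5) with 9/2 ≠ 5, and g is not injective, hence not bijective. This x = 9/2 is the requested value below 5.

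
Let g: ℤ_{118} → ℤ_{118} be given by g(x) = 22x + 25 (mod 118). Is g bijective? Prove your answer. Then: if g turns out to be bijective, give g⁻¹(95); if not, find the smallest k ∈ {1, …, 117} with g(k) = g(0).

59

Recall that g is injective when g(u) = g(v) forces u = v.
We have gcd(22, 118) = 2 > 1. Taking u = 0 and v = 59: g(0) = 25 and g(59) = 22·59 + 25 = 1323 ≡ 25 (mod 118).
So g(0) = g(59) while 0 ≠ 59, so g is not injective, hence not bijective.
Since g is not bijective, we find the least positive k with g(k) = g(0): this means 22k ≡ 0 (mod 118), i.e. 118 ∣ 22k. Since gcd(22, 118) = 2, dividing through by 2 this holds exactly when 59 ∣ 11k, and as gcd(11, 59) = 1, exactly when 59 ∣ k.
The smallest positive such k is 59.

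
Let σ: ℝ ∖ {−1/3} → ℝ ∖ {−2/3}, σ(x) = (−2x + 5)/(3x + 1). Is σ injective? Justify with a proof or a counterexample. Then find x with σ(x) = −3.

Suppose σ(a) = σ(b). Cross-multiplying: (−2a + 5)(3b + 1) = (−2b + 5)(3a + 1).
Expanding both sides and cancelling the symmetric terms leaves −17·(a − b) = 0. Since −17 ≠ 0, a = b. Therefore σ is injective.
Solving σ(x) = −3: cross-multiplying gives −2x + 5 = −3(3x + 1), which rearranges to 7x = −8, so x = −8/7.

-8/7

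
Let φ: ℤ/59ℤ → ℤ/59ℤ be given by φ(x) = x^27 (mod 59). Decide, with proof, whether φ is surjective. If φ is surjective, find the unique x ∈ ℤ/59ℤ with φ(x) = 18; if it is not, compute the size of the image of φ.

Since 59 is prime, the nonzero elements of ℤ/59ℤ form a cyclic group of order 58.
As gcd(27, 58) = 1, raising to the 27th power is a bijection on this group: if u^27 ≡ v^27 then (uv^{−1})^27 = 1, and the only element of order dividing gcd(27, 58) = 1 is 1, so u = v.
With φ(0) = 0 this makes φ injective on all of ℤ/59ℤ, hence bijective (finite equal-size domain and codomain). In particular φ is surjective.
Since φ is surjective, we find the preimage of 18. The inverse of x ↦ x^27 on (ℤ/59ℤ)^× is x ↦ x^43, because 27·43 = 1161 = 20·58 + 1 ≡ 1 (mod 58) and x^{58} = 1 for x ≠ 0 (Fermat). So φ⁻¹(18) = 18^43 mod 59.
Repeated squaring mod 59: 18^1 ≡ 18, 18^2 ≡ 18² = 324 ≡ 29, 18^4 ≡ 29² = 841 ≡ 15, 18^8 ≡ 15² = 225 ≡ 48, 18^16 ≡ 48² = 2304 ≡ 3, 18^32 ≡ 3² = 9. Since 43 = 32 + 8 + 2 + 1, 18^43 ≡ 9·48·29·18: 9·48 = 432 ≡ 19, then 19·29 = 551 ≡ 20, then 20·18 = 360 ≡ 6. So 18^43 ≡ 6 (mod 59).
Hence φ⁻¹(18) = 6.

6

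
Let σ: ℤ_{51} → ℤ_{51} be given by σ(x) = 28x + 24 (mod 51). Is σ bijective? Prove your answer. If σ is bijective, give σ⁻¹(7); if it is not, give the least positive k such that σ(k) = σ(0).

If σ(x_1) = σ(x_2), then 28x_1 ≡ 28x_2 (mod 51). Because gcd(28, 51) = 1, we may cancel 28 to get x_1 ≡ x_2 (mod 51).
We now compute 28⁻¹ mod 51 explicitly. Euclid's algorithm: 51 = 1·28 + 23, 28 = 1·23 + 5, 23 = 4·5 + 3, 5 = 1·3 + 2, 3 = 1·2 + 1; back-substituting gives 1 = 31·28 − 17·51, so 28⁻¹ ≡ 31 (mod 51).
For any y ∈ ℤ_{51}, x = 31(y − 24) mod 51 satisfies σ(x) = 28·31(y − 24) + 24 ≡ y (since 28·31 ≡ 1 mod 51). So every y has a preimage.
Thus σ is bijective.
Since σ is bijective, we compute σ⁻¹(7): solve 28x + 24 ≡ 7 (mod 51), i.e. 28x ≡ 34 (mod 51).
Multiplying by 28⁻¹ = 31 gives x ≡ 31·34 = 1054 = 20·51 + 34 ≡ 34 (mod 51).
Check: σ(34) = 28·34 + 24 = 976 = 19·51 + 7 ≡ 7 (mod 51).

34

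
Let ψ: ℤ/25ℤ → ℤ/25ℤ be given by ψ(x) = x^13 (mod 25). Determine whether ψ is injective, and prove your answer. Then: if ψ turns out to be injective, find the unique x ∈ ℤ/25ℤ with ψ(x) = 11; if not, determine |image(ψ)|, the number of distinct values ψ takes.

ψ(0) = 0^13 = 0.
ψ(5): Repeated squaring mod 25: 5^1 ≡ 5, 5^2 ≡ 5² = 25 ≡ 0, 5^4 ≡ 0² = 0, 5^8 ≡ 0² = 0. Since 13 = 8 + 4 + 1, 5^13 ≡ 0·0·5: 0·0 = 0, then 0·5 = 0. So 5^13 ≡ 0 (mod 25).
So ψ(0) = ψ(5) = 0 while 0 ≠ 5, hence ψ is not injective.
Since ψ is not injective, we determine |image(ψ)|. Computing x^13 mod 25 for each x (by repeated squaring, reducing mod 25 at every step), the values ψ(0), ψ(1), …, ψ(24) are: 0, 1, 17, 23, 14, 0, 16, 7, 13, 4, 0, 6, 22, 3, 19, 0, 21, 12, 18, 9, 0, 11, 2, 8, 24.
The distinct values are {0, 1, 2, 3, 4, 6, 7, 8, 9, 11, 12, 13, 14, 16, 17, 18, 19, 21, 22, 23, 24}; there are 21 of them.

21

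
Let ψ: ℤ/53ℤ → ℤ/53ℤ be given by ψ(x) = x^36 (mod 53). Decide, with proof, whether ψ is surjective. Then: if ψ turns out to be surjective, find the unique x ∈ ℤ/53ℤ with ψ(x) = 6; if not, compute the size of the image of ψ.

ψ(2): Repeated squaring mod 53: 2^1 ≡ 2, 2^2 ≡ 2² = 4, 2^4 ≡ 4² = 16, 2^8 ≡ 16² = 256 ≡ 44, 2^16 ≡ 44² = 1936 ≡ 28, 2^32 ≡ 28² = 784 ≡ 42. Since 36 = 32 + 4, 2^36 ≡ 42·16: 42·16 = 672 ≡ 36. So 2^36 ≡ 36 (mod 53).
ψ(7): Repeated squaring mod 53: 7^1 ≡ 7, 7^2 ≡ 7² = 49, 7^4 ≡ 49² = 2401 ≡ 16, 7^8 ≡ 16² = 256 ≡ 44, 7^16 ≡ 44² = 1936 ≡ 28, 7^32 ≡ 28² = 784 ≡ 42. Since 36 = 32 + 4, 7^36 ≡ 42·16: 42·16 = 672 ≡ 36. So 7^36 ≡ 36 (mod 53).
So ψ(2) = ψ(7) = 36 while 2 ≠ 7, hence ψ is not injective.
A non-injective map from the 53-element set ℤ/53ℤ to itself takes at most 52 distinct values, so it cannot be surjective. So ψ is not surjective.
Since ψ is not surjective, we determine |image(ψ)|. Computing x^36 mod 53 for each x (by repeated squaring, reducing mod 53 at every step), the values ψ(0), ψ(1), …, ψ(52) are: 0, 1, 36, 46, 24, 49, 13, 36, 16, 49, 15, 44, 44, 42, 24, 28, 46, 10, 15, 42, 10, 13, 47, 1, 47, 16, 28, 28, 16, 47, 1, 47, 13, 10, 42, 15, 10, 46, 28, 24, 42, 44, 44, 15, 49, 16, 36, 13, 49, 24, 46, 36, 1.
The distinct values are {0, 1, 10, 13, 15, 16, 24, 28, 36, 42, 44, 46, 47, 49}; there are 14 of them.

14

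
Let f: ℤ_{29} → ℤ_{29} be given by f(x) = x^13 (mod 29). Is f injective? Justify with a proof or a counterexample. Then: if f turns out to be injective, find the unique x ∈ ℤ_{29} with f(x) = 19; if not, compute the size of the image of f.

3

Since 29 is prime, the nonzero elements of ℤ_{29} form a cyclic group of order 28.
As gcd(13, 28) = 1, raising to the 13th power is a bijection on this group: if x_1^13 ≡ x_2^13 then (x_1x_2^{−1})^13 = 1, and the only element of order dividing gcd(13, 28) = 1 is 1, so x_1 = x_2.
With f(0) = 0 this makes f injective on all of ℤ_{29}, hence bijective (finite equal-size domain and codomain). In particular f is injective.
Since f is injective, we find the preimage of 19. The inverse of x ↦ x^13 on (ℤ_{29})^× is x ↦ x^13, because 13·13 = 169 = 6·28 + 1 ≡ 1 (mod 28) and x^{28} = 1 for x ≠ 0 (Fermat). So f⁻¹(19) = 19^13 mod 29.
Repeated squaring mod 29: 19^1 ≡ 19, 19^2 ≡ 19² = 361 ≡ 13, 19^4 ≡ 13² = 169 ≡ 24, 19^8 ≡ 24² = 576 ≡ 25. Since 13 = 8 + 4 + 1, 19^13 ≡ 25·24·19: 25·24 = 600 ≡ 20, then 20·19 = 380 ≡ 3. So 19^13 ≡ 3 (mod 29).
Hence f⁻¹(19) = 3.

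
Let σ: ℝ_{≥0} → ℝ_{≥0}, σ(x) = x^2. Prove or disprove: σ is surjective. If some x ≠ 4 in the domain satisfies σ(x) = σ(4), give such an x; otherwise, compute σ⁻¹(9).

3

For any y ∈ ℝ_{≥0}, x = y^{1/2} ∈ ℝ_{≥0} gives σ(x) = y, so σ is surjective.
Since x ↦ x^2 is strictly increasing on ℝ_{≥0}, it is injective there, so no x ≠ 4 in the domain has σ(x) = σ(4). We therefore compute σ⁻¹(9) = 9^{1/2} = 3 (indeed 3^2 = 9).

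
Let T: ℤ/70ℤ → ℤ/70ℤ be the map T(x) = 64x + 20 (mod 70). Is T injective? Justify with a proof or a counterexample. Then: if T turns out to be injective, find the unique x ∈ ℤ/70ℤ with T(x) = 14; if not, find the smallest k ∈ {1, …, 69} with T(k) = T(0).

Recall that injectivity means: for all s, t in the domain, T(s) = T(t) implies s = t.
We have gcd(64, 70) = 2 > 1. Taking s = 0 and t = 35: T(0) = 20 and T(35) = 64·35 + 20 = 2260 ≡ 20 (mod 70).
So T(0) = T(35) while 0 ≠ 35, so T is not injective.
Since T is not injective, we find the least positive k with T(k) = T(0): this means 64k ≡ 0 (mod 70), i.e. 70 ∣ 64k. Since gcd(64, 70) = 2, dividing through by 2 this holds exactly when 35 ∣ 32k, and as gcd(32, 35) = 1, exactly when 35 ∣ k.
The smallest positive such k is 35.

35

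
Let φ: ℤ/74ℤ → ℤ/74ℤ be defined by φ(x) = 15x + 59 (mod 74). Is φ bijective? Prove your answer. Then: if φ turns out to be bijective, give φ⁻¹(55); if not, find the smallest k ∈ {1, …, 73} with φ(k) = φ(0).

If φ(x_1) = φ(x_2), then 15x_1 ≡ 15x_2 (mod 74). Because gcd(15, 74) = 1, we may cancel 15 to get x_1 ≡ x_2 (mod 74).
We now compute 15⁻¹ mod 74 explicitly. Euclid's algorithm: 74 = 4·15 + 14, 15 = 1·14 + 1; back-substituting gives 1 = 5·15 − 1·74, so 15⁻¹ ≡ 5 (mod 74).
For any y ∈ ℤ/74ℤ, x = 5(y − 59) mod 74 satisfies φ(x) = 15·5(y − 59) + 59 ≡ y (since 15·5 ≡ 1 mod 74). So every y has a preimage.
So φ is bijective.
Since φ is bijective, we find φ⁻¹(55): we need 15x ≡ 55 − 59 ≡ 70 (mod 74). Using 15⁻¹ = 5: x ≡ 5·70 = 350 = 4·74 + 54, so x = 54.
Check: φ(54) = 15·54 + 59 = 869 = 11·74 + 55 ≡ 55 (mod 74).

54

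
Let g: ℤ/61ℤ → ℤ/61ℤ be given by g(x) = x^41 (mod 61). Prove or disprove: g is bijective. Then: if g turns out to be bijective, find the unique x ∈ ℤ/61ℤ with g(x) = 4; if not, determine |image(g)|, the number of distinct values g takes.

Since 61 is prime, the nonzero elements of ℤ/61ℤ form a cyclic group of order 60.
As gcd(41, 60) = 1, raising to the 41st power is a bijection on this group: if a^41 ≡ b^41 then (ab^{−1})^41 = 1, and the only element of order dividing gcd(41, 60) = 1 is 1, so a = b.
With g(0) = 0 this makes g injective on all of ℤ/61ℤ, hence bijective (finite equal-size domain and codomain). In particular g is bijective.
Since g is bijective, we find the preimage of 4. The inverse of x ↦ x^41 on (ℤ/61ℤ)^× is x ↦ x^41, because 41·41 = 1681 = 28·60 + 1 ≡ 1 (mod 60) and x^{60} = 1 for x ≠ 0 (Fermat). So g⁻¹(4) = 4^41 mod 61.
Repeated squaring mod 61: 4^1 ≡ 4, 4^2 ≡ 4² = 16, 4^4 ≡ 16² = 256 ≡ 12, 4^8 ≡ 12² = 144 ≡ 22, 4^16 ≡ 22² = 484 ≡ 57, 4^32 ≡ 57² = 3249 ≡ 16. Since 41 = 32 + 8 + 1, 4^41 ≡ 16·22·4: 16·22 = 352 ≡ 47, then 47·4 = 188 ≡ 5. So 4^41 ≡ 5 (mod 61).
Hence g⁻¹(4) = 5.

5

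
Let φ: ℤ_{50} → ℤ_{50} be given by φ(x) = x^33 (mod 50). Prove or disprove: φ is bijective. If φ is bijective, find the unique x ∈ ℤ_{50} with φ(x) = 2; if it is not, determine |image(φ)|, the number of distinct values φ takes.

φ(0) = 0^33 = 0.
φ(10): Repeated squaring mod 50: 10^1 ≡ 10, 10^2 ≡ 10² = 100 ≡ 0, 10^4 ≡ 0² = 0, 10^8 ≡ 0² = 0, 10^16 ≡ 0² = 0, 10^32 ≡ 0² = 0. Since 33 = 32 + 1, 10^33 ≡ 0·10: 0·10 = 0. So 10^33 ≡ 0 (mod 50).
So φ(0) = φ(10) = 0 while 0 ≠ 10, thus φ is not injective, hence not bijective.
Since φ is not bijective, we determine |image(φ)|. Computing x^33 mod 50 for each x (by repeated squaring, reducing mod 50 at every step), the values φ(0), φ(1), …, φ(49) are: 0, 1, 42, 23, 14, 25, 16, 7, 38, 29, 0, 31, 22, 3, 44, 25, 46, 37, 18, 9, 0, 11, 2, 33, 24, 25, 26, 17, 48, 39, 0, 41, 32, 13, 4, 25, 6, 47, 28, 19, 0, 21, 12, 43, 34, 25, 36, 27, 8, 49.
The distinct values are {0, 1, 2, 3, 4, 6, 7, 8, 9, 11, 12, 13, 14, 16, 17, 18, 19, 21, 22, 23, 24, 25, 26, 27, 28, 29, 31, 32, 33, 34, 36, 37, 38, 39, 41, 42, 43, 44, 46, 47, 48, 49}; there are 42 of them.

42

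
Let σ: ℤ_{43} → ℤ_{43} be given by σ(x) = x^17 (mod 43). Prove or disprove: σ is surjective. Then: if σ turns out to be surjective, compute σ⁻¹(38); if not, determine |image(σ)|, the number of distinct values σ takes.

14

Since 43 is prime, the nonzero elements of ℤ_{43} form a cyclic group of order 42.
As gcd(17, 42) = 1, raising to the 17th power is a bijection on this group: if x_1^17 ≡ x_2^17 then (x_1x_2^{−1})^17 = 1, and the only element of order dividing gcd(17, 42) = 1 is 1, so x_1 = x_2.
With σ(0) = 0 this makes σ injective on all of ℤ_{43}, hence bijective (finite equal-size domain and codomain). In particular σ is surjective.
Since σ is surjective, we find the preimage of 38. The inverse of x ↦ x^17 on (ℤ_{43})^× is x ↦ x^5, because 17·5 = 85 = 2·42 + 1 ≡ 1 (mod 42) and x^{42} = 1 for x ≠ 0 (Fermat). So σ⁻¹(38) = 38^5 mod 43.
Repeated squaring mod 43: 38^1 ≡ 38, 38^2 ≡ 38² = 1444 ≡ 25, 38^4 ≡ 25² = 625 ≡ 23. Since 5 = 4 + 1, 38^5 ≡ 23·38: 23·38 = 874 ≡ 14. So 38^5 ≡ 14 (mod 43).
Hence σ⁻¹(38) = 14.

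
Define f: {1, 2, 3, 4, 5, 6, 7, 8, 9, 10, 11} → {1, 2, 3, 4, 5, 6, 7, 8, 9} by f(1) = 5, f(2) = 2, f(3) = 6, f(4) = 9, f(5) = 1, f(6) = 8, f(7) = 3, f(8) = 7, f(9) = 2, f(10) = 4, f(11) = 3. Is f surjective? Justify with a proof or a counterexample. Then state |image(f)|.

9

Every element of the codomain has a preimage: 1 = f(5), 2 = f(2), 3 = f(7), 4 = f(10), 5 = f(1), 6 = f(3), 7 = f(8), 8 = f(6), 9 = f(4).
Thus f is surjective.
The image of f is {1, 2, 3, 4, 5, 6, 7, 8, 9}, which has 9 elements.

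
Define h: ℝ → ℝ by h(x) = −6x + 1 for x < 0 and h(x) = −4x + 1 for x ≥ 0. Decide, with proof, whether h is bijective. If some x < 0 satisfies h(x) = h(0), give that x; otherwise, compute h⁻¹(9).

Both pieces are strictly decreasing (slopes −6 and −4), so each is injective on its own interval.
The left piece maps (−∞, 0) onto (1, ∞); the right piece maps [0, ∞) onto (−∞, 1].
Since 1 = 1, the images partition ℝ: h is injective and surjective, hence bijective.
Because the two images are disjoint, no x < 0 has h(x) = h(0), so we compute h⁻¹(9): 9 lies in (1, ∞), so solve −6x + 1 = 9: x = (9 − 1)/(−6) = −4/3.

-4/3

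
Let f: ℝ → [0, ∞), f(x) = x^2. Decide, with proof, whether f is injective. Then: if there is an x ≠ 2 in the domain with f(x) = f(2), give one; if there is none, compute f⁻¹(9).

-2

f(2) = 4 = (−2)^2 = f(−2) (since 2 is even), with 2 ≠ −2. So f is not injective.
For the follow-up, such an x exists: taking x = −2 ∈ ℝ gives f(−2) = 4 = f(2) with −2 ≠ 2.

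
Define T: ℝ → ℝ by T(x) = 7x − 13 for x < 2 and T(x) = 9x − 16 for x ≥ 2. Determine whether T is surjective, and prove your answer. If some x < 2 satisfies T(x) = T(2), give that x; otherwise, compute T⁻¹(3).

Both pieces are strictly increasing (slopes 7 and 9), so each is injective on its own interval.
The left piece maps (−∞, 2) onto (−∞, 1); the right piece maps [2, ∞) onto [2, ∞).
The union (−∞, 1) ∪ [2, ∞) omits the interval between 1 and 2; in particular 1 has no preimage. So T is not surjective.
Because the two images are disjoint, no x < 2 has T(x) = T(2), so we compute T⁻¹(3): 3 lies in [2, ∞), so solve 9x − 16 = 3: x = (3 + 16)/9 = 19/9.

19/9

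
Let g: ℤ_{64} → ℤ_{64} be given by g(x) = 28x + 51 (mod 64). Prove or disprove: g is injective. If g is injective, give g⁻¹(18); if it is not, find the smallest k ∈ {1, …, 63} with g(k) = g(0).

We have gcd(28, 64) = 4 > 1. Taking u = 0 and v = 16: g(0) = 51 and g(16) = 28·16 + 51 = 499 ≡ 51 (mod 64).
So g(0) = g(16) while 0 ≠ 16, therefore g is not injective.
Since g is not injective, we find the least positive k with g(k) = g(0): this means 28k ≡ 0 (mod 64), i.e. 64 ∣ 28k. Since gcd(28, 64) = 4, dividing through by 4 this holds exactly when 16 ∣ 7k, and as gcd(7, 16) = 1, exactly when 16 ∣ k.
The smallest positive such k is 16.

16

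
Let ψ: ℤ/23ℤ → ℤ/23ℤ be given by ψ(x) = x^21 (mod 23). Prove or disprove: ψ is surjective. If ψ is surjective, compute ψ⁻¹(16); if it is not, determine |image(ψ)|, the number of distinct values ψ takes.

13

Since 23 is prime, the nonzero elements of ℤ/23ℤ form a cyclic group of order 22.
As gcd(21, 22) = 1, raising to the 21st power is a bijection on this group: if u^21 ≡ v^21 then (uv^{−1})^21 = 1, and the only element of order dividing gcd(21, 22) = 1 is 1, so u = v.
With ψ(0) = 0 this makes ψ injective on all of ℤ/23ℤ, hence bijective (finite equal-size domain and codomain). In particular ψ is surjective.
Since ψ is surjective, we find the preimage of 16. The inverse of x ↦ x^21 on (ℤ/23ℤ)^× is x ↦ x^21, because 21·21 = 441 = 20·22 + 1 ≡ 1 (mod 22) and x^{22} = 1 for x ≠ 0 (Fermat). So ψ⁻¹(16) = 16^21 mod 23.
Repeated squaring mod 23: 16^1 ≡ 16, 16^2 ≡ 16² = 256 ≡ 3, 16^4 ≡ 3² = 9, 16^8 ≡ 9² = 81 ≡ 12, 16^16 ≡ 12² = 144 ≡ 6. Since 21 = 16 + 4 + 1, 16^21 ≡ 6·9·16: 6·9 = 54 ≡ 8, then 8·16 = 128 ≡ 13. So 16^21 ≡ 13 (mod 23).
Hence ψ⁻¹(16) = 13.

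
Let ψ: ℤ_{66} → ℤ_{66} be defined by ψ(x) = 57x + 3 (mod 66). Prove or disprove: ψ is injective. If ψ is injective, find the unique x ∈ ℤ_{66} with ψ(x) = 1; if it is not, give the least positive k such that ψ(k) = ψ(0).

We have gcd(57, 66) = 3 > 1. Taking x_1 = 0 and x_2 = 22: ψ(0) = 3 and ψ(22) = 57·22 + 3 = 1257 ≡ 3 (mod 66).
So ψ(0) = ψ(22) while 0 ≠ 22, so ψ is not injective.
Since ψ is not injective, we find the least positive k with ψ(k) = ψ(0): this means 57k ≡ 0 (mod 66), i.e. 66 ∣ 57k. Since gcd(57, 66) = 3, dividing through by 3 this holds exactly when 22 ∣ 19k, and as gcd(19, 22) = 1, exactly when 22 ∣ k.
The smallest positive such k is 22.

22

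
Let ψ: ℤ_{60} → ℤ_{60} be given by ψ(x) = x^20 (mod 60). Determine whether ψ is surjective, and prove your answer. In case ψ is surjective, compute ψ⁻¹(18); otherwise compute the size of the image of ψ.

ψ(2): Repeated squaring mod 60: 2^1 ≡ 2, 2^2 ≡ 2² = 4, 2^4 ≡ 4² = 16, 2^8 ≡ 16² = 256 ≡ 16, 2^16 ≡ 16² = 256 ≡ 16. Since 20 = 16 + 4, 2^20 ≡ 16·16: 16·16 = 256 ≡ 16. So 2^20 ≡ 16 (mod 60).
ψ(4): Repeated squaring mod 60: 4^1 ≡ 4, 4^2 ≡ 4² = 16, 4^4 ≡ 16² = 256 ≡ 16, 4^8 ≡ 16² = 256 ≡ 16, 4^16 ≡ 16² = 256 ≡ 16. Since 20 = 16 + 4, 4^20 ≡ 16·16: 16·16 = 256 ≡ 16. So 4^20 ≡ 16 (mod 60).
So ψ(2) = ψ(4) = 16 while 2 ≠ 4, so ψ is not injective.
A non-injective map from the 60-element set ℤ_{60} to itself takes at most 59 distinct values, so it cannot be surjective. Thus ψ is not surjective.
Since ψ is not surjective, we determine |image(ψ)|. Computing x^20 mod 60 for each x (by repeated squaring, reducing mod 60 at every step), the values ψ(0), ψ(1), …, ψ(59) are: 0, 1, 16, 21, 16, 25, 36, 1, 16, 21, 40, 1, 36, 1, 16, 45, 16, 1, 36, 1, 40, 21, 16, 1, 36, 25, 16, 21, 16, 1, 0, 1, 16, 21, 16, 25, 36, 1, 16, 21, 40, 1, 36, 1, 16, 45, 16, 1, 36, 1, 40, 21, 16, 1, 36, 25, 16, 21, 16, 1.
The distinct values are {0, 1, 16, 21, 25, 36, 40, 45}; there are 8 of them.

8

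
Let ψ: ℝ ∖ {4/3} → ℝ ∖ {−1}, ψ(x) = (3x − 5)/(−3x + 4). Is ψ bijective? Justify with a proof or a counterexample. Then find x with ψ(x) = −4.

11/9

Suppose ψ(s) = ψ(t). Cross-multiplying: (3s − 5)(−3t + 4) = (3t − 5)(−3s + 4).
Expanding both sides and cancelling the symmetric terms leaves −3·(s − t) = 0. Since −3 ≠ 0, s = t. Thus ψ is injective.
For any y ≠ −1, solving y(−3x + 4) = 3x − 5 for x gives a well-defined x ≠ 4/3. So ψ is surjective.
Hence ψ is bijective.
Solving ψ(x) = −4: cross-multiplying gives 3x − 5 = −4(−3x + 4), which rearranges to −9x = −11, so x = 11/9.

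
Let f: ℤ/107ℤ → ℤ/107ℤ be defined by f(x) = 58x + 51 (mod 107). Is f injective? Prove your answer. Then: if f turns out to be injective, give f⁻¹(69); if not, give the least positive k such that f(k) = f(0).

4

If f(a) = f(b), then 58a ≡ 58b (mod 107). Because gcd(58, 107) = 1, we may cancel 58 to get a ≡ b (mod 107).
Thus f is injective.
We now compute 58⁻¹ mod 107 explicitly. Euclid's algorithm: 107 = 1·58 + 49, 58 = 1·49 + 9, 49 = 5·9 + 4, 9 = 2·4 + 1; back-substituting gives 1 = 24·58 − 13·107, so 58⁻¹ ≡ 24 (mod 107).
Since f is injective, we find f⁻¹(69): we need 58x ≡ 69 − 51 ≡ 18 (mod 107). Using 58⁻¹ = 24: x ≡ 24·18 = 432 = 4·107 + 4, so x = 4.
Check: f(4) = 58·4 + 51 = 283 = 2·107 + 69 ≡ 69 (mod 107).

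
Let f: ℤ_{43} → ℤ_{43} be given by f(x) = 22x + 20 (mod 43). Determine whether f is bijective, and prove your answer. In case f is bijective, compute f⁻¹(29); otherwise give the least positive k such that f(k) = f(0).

If f(u) = f(v), then 22u ≡ 22v (mod 43). Because gcd(22, 43) = 1, we may cancel 22 to get u ≡ v (mod 43).
We now compute 22⁻¹ mod 43 explicitly. Euclid's algorithm: 43 = 1·22 + 21, 22 = 1·21 + 1; back-substituting gives 1 = 2·22 − 1·43, so 22⁻¹ ≡ 2 (mod 43).
Then y ↦ 2(y − 20) is a two-sided inverse to f, so every y ∈ ℤ_{43} has a preimage.
Hence f is bijective.
Since f is bijective, we compute f⁻¹(29): solve 22x + 20 ≡ 29 (mod 43), i.e. 22x ≡ 9 (mod 43).
Multiplying by 22⁻¹ = 2 gives x ≡ 2·9 = 18 ≡ 18 (mod 43).
Check: f(18) = 22·18 + 20 = 416 = 9·43 + 29 ≡ 29 (mod 43).

18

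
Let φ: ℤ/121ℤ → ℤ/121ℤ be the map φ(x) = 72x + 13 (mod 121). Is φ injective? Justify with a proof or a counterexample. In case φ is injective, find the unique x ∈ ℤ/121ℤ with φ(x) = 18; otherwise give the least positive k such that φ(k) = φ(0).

Recall: φ is injective when φ(u) = φ(v) forces u = v.
Suppose φ(u) = φ(v) in ℤ/121ℤ. Then 72u + 13 ≡ 72v + 13 (mod 121), therefore 72(u − v) ≡ 0 (mod 121).
Since gcd(72, 121) = 1, 72 is invertible modulo 121, so u − v ≡ 0 (mod 121), i.e. u = v.
So φ is injective.
We now compute 72⁻¹ mod 121 explicitly. Euclid's algorithm: 121 = 1·72 + 49, 72 = 1·49 + 23, 49 = 2·23 + 3, 23 = 7·3 + 2, 3 = 1·2 + 1; back-substituting gives 1 = 79·72 − 47·121, so 72⁻¹ ≡ 79 (mod 121).
Since φ is injective, we find φ⁻¹(18): we need 72x ≡ 18 − 13 ≡ 5 (mod 121). Using 72⁻¹ = 79: x ≡ 79·5 = 395 = 3·121 + 32, so x = 32.
Check: φ(32) = 72·32 + 13 = 2317 = 19·121 + 18 ≡ 18 (mod 121).

32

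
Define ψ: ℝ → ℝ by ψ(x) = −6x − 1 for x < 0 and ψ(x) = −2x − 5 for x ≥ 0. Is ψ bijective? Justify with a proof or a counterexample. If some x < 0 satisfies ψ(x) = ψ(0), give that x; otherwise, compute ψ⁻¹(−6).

1/2

Both pieces are strictly decreasing (slopes −6 and −2), so each is injective on its own interval.
The left piece maps (−∞, 0) onto (−1, ∞); the right piece maps [0, ∞) onto (−∞, −5].
The images leave a gap (−1 has no preimage), so ψ is not surjective, hence not bijective.
Because the two images are disjoint, no x < 0 has ψ(x) = ψ(0), so we compute ψ⁻¹(−6): −6 lies in (−∞, −5], so solve −2x − 5 = −6: x = (−6 + 5)/(−2) = 1/2.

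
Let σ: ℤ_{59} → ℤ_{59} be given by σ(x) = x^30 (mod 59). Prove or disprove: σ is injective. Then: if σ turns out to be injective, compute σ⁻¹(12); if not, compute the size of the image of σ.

σ(29): Repeated squaring mod 59: 29^1 ≡ 29, 29^2 ≡ 29² = 841 ≡ 15, 29^4 ≡ 15² = 225 ≡ 48, 29^8 ≡ 48² = 2304 ≡ 3, 29^16 ≡ 3² = 9. Since 30 = 16 + 8 + 4 + 2, 29^30 ≡ 9·3·48·15: 9·3 = 27, then 27·48 = 1296 ≡ 57, then 57·15 = 855 ≡ 29. So 29^30 ≡ 29 (mod 59).
σ(30): Repeated squaring mod 59: 30^1 ≡ 30, 30^2 ≡ 30² = 900 ≡ 15, 30^4 ≡ 15² = 225 ≡ 48, 30^8 ≡ 48² = 2304 ≡ 3, 30^16 ≡ 3² = 9. Since 30 = 16 + 8 + 4 + 2, 30^30 ≡ 9·3·48·15: 9·3 = 27, then 27·48 = 1296 ≡ 57, then 57·15 = 855 ≡ 29. So 30^30 ≡ 29 (mod 59).
So σ(29) = σ(30) = 29 while 29 ≠ 30, so σ is not injective.
Since σ is not injective, we determine |image(σ)|. Computing x^30 mod 59 for each x (by repeated squaring, reducing mod 59 at every step), the values σ(0), σ(1), …, σ(58) are: 0, 1, 57, 3, 4, 5, 53, 7, 51, 9, 49, 48, 12, 46, 45, 15, 16, 17, 41, 19, 20, 21, 22, 36, 35, 25, 26, 27, 28, 29, 29, 28, 27, 26, 25, 35, 36, 22, 21, 20, 19, 41, 17, 16, 15, 45, 46, 12, 48, 49, 9, 51, 7, 53, 5, 4, 3, 57, 1.
The distinct values are {0, 1, 3, 4, 5, 7, 9, 12, 15, 16, 17, 19, 20, 21, 22, 25, 26, 27, 28, 29, 35, 36, 41, 45, 46, 48, 49, 51, 53, 57}; there are 30 of them.

30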